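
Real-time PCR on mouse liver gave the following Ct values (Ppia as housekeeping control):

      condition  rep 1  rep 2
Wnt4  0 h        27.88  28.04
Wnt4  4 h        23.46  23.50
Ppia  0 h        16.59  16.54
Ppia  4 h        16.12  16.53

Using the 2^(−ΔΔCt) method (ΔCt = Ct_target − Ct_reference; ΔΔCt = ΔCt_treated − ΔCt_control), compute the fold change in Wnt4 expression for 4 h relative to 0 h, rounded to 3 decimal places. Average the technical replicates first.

18.896

Mean Ct: Wnt4 0 h 27.960; Wnt4 4 h 23.480; Ppia 0 h 16.565; Ppia 4 h 16.325
ΔCt(0 h) = 27.960 − 16.565 = 11.395
ΔCt(4 h) = 23.480 − 16.325 = 7.155
ΔΔCt = 7.155 − 11.395 = -4.240
Fold change = 2^(−(-4.240)) = 2^4.240 = 18.8959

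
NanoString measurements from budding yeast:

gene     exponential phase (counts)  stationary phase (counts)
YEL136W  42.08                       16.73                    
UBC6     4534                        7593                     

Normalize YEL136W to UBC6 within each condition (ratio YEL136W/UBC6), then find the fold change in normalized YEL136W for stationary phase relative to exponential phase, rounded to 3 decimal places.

YEL136W/UBC6 (exponential phase) = 42.08 / 4534 = 0.009281
YEL136W/UBC6 (stationary phase) = 16.73 / 7593 = 0.0022033
Fold change = 0.0022033 / 0.009281 = 0.2374

0.237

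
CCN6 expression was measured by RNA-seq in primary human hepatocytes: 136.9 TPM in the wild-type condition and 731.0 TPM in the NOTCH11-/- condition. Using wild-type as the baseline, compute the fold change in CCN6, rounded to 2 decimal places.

Fold change = 731.0 / 136.9 = 5.340
CCN6 is upregulated.

5.34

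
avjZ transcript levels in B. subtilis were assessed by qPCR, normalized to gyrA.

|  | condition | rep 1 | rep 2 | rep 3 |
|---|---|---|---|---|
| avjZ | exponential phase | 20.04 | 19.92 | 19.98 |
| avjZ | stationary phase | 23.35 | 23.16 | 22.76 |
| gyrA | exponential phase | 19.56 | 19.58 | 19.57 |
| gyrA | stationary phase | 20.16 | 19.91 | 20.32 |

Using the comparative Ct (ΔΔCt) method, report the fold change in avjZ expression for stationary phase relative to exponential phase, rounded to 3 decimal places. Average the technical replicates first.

Mean Ct: avjZ exponential phase 19.980; avjZ stationary phase 23.090; gyrA exponential phase 19.570; gyrA stationary phase 20.130
ΔCt(exponential phase) = 19.980 − 19.570 = 0.410
ΔCt(stationary phase) = 23.090 − 20.130 = 2.960
ΔΔCt = 2.960 − 0.410 = 2.550
Fold change = 2^(−2.550) = 0.1708

0.171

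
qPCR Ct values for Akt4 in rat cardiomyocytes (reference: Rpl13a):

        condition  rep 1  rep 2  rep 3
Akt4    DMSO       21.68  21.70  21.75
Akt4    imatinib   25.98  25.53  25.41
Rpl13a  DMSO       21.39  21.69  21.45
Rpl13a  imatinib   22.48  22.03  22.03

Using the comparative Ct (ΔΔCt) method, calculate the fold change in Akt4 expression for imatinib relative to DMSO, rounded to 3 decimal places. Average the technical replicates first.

Mean Ct: Akt4 DMSO 21.710; Akt4 imatinib 25.640; Rpl13a DMSO 21.510; Rpl13a imatinib 22.180
ΔCt(DMSO) = 21.710 − 21.510 = 0.200
ΔCt(imatinib) = 25.640 − 22.180 = 3.460
ΔΔCt = 3.460 − 0.200 = 3.260
Fold change = 2^(−3.260) = 0.1044

0.104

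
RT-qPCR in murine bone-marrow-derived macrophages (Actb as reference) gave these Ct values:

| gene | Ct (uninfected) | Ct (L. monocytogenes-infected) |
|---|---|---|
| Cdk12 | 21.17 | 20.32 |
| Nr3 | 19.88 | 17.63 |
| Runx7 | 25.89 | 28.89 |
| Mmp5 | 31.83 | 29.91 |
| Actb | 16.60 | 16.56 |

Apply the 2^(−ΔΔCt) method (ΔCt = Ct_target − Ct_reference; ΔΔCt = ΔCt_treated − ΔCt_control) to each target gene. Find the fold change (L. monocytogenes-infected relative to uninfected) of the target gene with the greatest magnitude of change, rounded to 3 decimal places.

Cdk12: ΔΔCt = (20.32−16.56) − (21.17−16.60) = 3.76 − 4.57 = -0.81; fold change = 2^0.81 = 1.753
Nr3: ΔΔCt = (17.63−16.56) − (19.88−16.60) = 1.07 − 3.28 = -2.21; fold change = 2^2.21 = 4.627
Runx7: ΔΔCt = (28.89−16.56) − (25.89−16.60) = 12.33 − 9.29 = 3.04; fold change = 2^-3.04 = 0.122
Mmp5: ΔΔCt = (29.91−16.56) − (31.83−16.60) = 13.35 − 15.23 = -1.88; fold change = 2^1.88 = 3.681
Runx7 has the largest |ΔΔCt| = 3.04.

0.122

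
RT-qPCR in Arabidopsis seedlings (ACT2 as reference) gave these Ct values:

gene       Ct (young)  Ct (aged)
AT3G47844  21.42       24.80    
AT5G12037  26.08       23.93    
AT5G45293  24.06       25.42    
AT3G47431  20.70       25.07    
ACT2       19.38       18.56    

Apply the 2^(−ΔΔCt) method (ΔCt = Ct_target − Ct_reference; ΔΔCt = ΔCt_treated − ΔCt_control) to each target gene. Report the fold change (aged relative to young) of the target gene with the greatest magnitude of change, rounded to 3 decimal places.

AT3G47844: ΔΔCt = (24.80−18.56) − (21.42−19.38) = 6.24 − 2.04 = 4.20; fold change = 2^-4.20 = 0.054
AT5G12037: ΔΔCt = (23.93−18.56) − (26.08−19.38) = 5.37 − 6.70 = -1.33; fold change = 2^1.33 = 2.514
AT5G45293: ΔΔCt = (25.42−18.56) − (24.06−19.38) = 6.86 − 4.68 = 2.18; fold change = 2^-2.18 = 0.221
AT3G47431: ΔΔCt = (25.07−18.56) − (20.70−19.38) = 6.51 − 1.32 = 5.19; fold change = 2^-5.19 = 0.027
AT3G47431 has the largest |ΔΔCt| = 5.19.

0.027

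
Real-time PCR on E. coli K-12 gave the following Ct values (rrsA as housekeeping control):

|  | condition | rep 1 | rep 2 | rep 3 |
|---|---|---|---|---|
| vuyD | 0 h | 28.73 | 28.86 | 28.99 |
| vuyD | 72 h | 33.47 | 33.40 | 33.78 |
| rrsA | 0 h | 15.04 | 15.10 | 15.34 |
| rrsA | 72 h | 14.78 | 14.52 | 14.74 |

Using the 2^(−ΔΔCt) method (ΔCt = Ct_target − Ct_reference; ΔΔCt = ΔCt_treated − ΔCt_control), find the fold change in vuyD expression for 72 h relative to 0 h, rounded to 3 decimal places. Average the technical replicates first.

0.028

Mean Ct: vuyD 0 h 28.860; vuyD 72 h 33.550; rrsA 0 h 15.160; rrsA 72 h 14.680
ΔCt(0 h) = 28.860 − 15.160 = 13.700
ΔCt(72 h) = 33.550 − 14.680 = 18.870
ΔΔCt = 18.870 − 13.700 = 5.170
Fold change = 2^(−5.170) = 0.0278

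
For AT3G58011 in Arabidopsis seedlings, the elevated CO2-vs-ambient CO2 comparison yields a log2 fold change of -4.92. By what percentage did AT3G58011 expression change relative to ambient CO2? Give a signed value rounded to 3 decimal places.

-96.697%

Fold change = 2^(-4.92) = 0.0330
Percent change = (FC − 1) × 100% = (0.0330 − 1) × 100 = -96.697%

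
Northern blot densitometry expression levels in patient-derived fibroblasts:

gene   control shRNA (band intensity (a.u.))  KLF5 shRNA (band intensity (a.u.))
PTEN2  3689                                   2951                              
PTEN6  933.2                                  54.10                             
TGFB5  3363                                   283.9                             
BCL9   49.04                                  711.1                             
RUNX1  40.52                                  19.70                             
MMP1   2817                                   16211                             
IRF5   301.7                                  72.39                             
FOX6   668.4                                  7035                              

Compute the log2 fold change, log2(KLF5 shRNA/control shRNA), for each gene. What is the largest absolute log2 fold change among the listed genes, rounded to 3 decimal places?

4.108

log2(2951/3689) = -0.322  (PTEN2)
log2(54.10/933.2) = -4.108  (PTEN6)
log2(283.9/3363) = -3.566  (TGFB5)
log2(711.1/49.04) = 3.858  (BCL9)
log2(19.70/40.52) = -1.040  (RUNX1)
log2(16211/2817) = 2.525  (MMP1)
log2(72.39/301.7) = -2.059  (IRF5)
log2(7035/668.4) = 3.396  (FOX6)
The largest magnitude belongs to PTEN6.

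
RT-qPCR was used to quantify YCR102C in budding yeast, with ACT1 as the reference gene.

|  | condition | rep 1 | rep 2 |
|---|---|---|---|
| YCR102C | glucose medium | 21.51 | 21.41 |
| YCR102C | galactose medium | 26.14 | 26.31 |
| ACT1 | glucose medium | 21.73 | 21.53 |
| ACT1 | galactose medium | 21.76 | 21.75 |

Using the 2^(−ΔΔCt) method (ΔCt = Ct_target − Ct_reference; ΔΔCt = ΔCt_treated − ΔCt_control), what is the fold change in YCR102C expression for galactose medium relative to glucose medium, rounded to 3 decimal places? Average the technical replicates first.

Mean Ct: YCR102C glucose medium 21.460; YCR102C galactose medium 26.225; ACT1 glucose medium 21.630; ACT1 galactose medium 21.755
ΔCt(glucose medium) = 21.460 − 21.630 = -0.170
ΔCt(galactose medium) = 26.225 − 21.755 = 4.470
ΔΔCt = 4.470 − (-0.170) = 4.640
Fold change = 2^(−4.640) = 0.0401

0.040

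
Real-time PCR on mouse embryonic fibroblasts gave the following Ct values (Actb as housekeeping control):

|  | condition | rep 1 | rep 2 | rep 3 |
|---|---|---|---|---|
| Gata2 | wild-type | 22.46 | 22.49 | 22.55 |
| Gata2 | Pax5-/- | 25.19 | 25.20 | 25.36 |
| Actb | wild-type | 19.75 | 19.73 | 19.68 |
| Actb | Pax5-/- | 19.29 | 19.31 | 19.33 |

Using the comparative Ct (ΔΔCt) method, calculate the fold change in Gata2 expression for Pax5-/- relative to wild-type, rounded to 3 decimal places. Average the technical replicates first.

Mean Ct: Gata2 wild-type 22.500; Gata2 Pax5-/- 25.250; Actb wild-type 19.720; Actb Pax5-/- 19.310
ΔCt(wild-type) = 22.500 − 19.720 = 2.780
ΔCt(Pax5-/-) = 25.250 − 19.310 = 5.940
ΔΔCt = 5.940 − 2.780 = 3.160
Fold change = 2^(−3.160) = 0.1119

0.112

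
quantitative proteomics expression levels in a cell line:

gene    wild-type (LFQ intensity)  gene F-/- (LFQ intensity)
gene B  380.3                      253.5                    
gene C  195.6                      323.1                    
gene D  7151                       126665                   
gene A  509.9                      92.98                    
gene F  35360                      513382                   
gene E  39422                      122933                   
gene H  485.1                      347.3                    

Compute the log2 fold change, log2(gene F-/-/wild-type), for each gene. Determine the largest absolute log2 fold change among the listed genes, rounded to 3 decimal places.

log2(253.5/380.3) = -0.585  (gene B)
log2(323.1/195.6) = 0.724  (gene C)
log2(126665/7151) = 4.147  (gene D)
log2(92.98/509.9) = -2.455  (gene A)
log2(513382/35360) = 3.860  (gene F)
log2(122933/39422) = 1.641  (gene E)
log2(347.3/485.1) = -0.482  (gene H)
The largest magnitude belongs to gene D.

4.147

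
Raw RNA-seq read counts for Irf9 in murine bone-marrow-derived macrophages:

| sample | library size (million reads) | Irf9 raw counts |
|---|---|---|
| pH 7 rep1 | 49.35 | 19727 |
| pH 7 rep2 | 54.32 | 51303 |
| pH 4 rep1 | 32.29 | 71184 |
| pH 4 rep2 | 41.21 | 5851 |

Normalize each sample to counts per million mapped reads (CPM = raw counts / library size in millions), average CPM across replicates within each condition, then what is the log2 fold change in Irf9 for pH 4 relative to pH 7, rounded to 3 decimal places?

0.804

CPM(pH 7 rep1) = 19727 / 49.35 = 399.7366
CPM(pH 7 rep2) = 51303 / 54.32 = 944.4588
CPM(pH 4 rep1) = 71184 / 32.29 = 2204.5215
CPM(pH 4 rep2) = 5851 / 41.21 = 141.9801
mean CPM(pH 7) = 672.0977; mean CPM(pH 4) = 1173.2508
Fold change = 1173.2508 / 672.0977 = 1.74566
log2(1.74566) = 0.8038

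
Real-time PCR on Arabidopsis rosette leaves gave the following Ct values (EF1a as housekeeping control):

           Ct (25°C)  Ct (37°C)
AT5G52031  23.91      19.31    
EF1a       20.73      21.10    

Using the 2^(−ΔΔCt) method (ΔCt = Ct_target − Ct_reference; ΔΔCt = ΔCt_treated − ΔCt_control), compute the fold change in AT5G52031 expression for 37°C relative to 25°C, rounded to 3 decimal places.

ΔCt(25°C) = 23.910 − 20.730 = 3.180
ΔCt(37°C) = 19.310 − 21.100 = -1.790
ΔΔCt = -1.790 − 3.180 = -4.970
Fold change = 2^(−(-4.970)) = 2^4.970 = 31.3414

31.341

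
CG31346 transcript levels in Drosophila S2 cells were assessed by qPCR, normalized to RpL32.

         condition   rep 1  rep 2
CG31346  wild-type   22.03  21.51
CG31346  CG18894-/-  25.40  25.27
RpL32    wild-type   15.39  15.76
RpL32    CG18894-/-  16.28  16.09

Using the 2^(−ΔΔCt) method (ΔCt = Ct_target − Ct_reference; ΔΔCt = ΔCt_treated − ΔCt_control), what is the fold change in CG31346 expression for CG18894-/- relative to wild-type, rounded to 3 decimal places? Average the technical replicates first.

0.129

Mean Ct: CG31346 wild-type 21.770; CG31346 CG18894-/- 25.335; RpL32 wild-type 15.575; RpL32 CG18894-/- 16.185
ΔCt(wild-type) = 21.770 − 15.575 = 6.195
ΔCt(CG18894-/-) = 25.335 − 16.185 = 9.150
ΔΔCt = 9.150 − 6.195 = 2.955
Fold change = 2^(−2.955) = 0.1290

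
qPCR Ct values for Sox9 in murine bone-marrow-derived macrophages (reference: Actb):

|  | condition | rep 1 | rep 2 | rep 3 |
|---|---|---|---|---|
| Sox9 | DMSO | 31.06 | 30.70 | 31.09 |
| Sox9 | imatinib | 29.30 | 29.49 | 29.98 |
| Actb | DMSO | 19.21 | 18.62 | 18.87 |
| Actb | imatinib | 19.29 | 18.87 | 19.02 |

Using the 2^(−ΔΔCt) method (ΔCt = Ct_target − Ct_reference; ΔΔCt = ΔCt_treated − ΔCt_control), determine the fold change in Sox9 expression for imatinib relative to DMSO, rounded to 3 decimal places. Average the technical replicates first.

2.868

Mean Ct: Sox9 DMSO 30.950; Sox9 imatinib 29.590; Actb DMSO 18.900; Actb imatinib 19.060
ΔCt(DMSO) = 30.950 − 18.900 = 12.050
ΔCt(imatinib) = 29.590 − 19.060 = 10.530
ΔΔCt = 10.530 − 12.050 = -1.520
Fold change = 2^(−(-1.520)) = 2^1.520 = 2.8679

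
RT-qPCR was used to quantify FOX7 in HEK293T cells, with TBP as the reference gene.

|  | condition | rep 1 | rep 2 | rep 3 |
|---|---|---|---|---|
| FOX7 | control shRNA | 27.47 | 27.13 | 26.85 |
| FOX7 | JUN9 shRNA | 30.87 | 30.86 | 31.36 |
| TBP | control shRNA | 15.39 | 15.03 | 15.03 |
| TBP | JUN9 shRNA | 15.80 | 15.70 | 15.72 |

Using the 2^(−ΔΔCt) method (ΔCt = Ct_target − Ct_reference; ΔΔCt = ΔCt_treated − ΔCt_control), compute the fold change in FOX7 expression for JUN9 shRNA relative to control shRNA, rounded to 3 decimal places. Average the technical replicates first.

Mean Ct: FOX7 control shRNA 27.150; FOX7 JUN9 shRNA 31.030; TBP control shRNA 15.150; TBP JUN9 shRNA 15.740
ΔCt(control shRNA) = 27.150 − 15.150 = 12.000
ΔCt(JUN9 shRNA) = 31.030 − 15.740 = 15.290
ΔΔCt = 15.290 − 12.000 = 3.290
Fold change = 2^(−3.290) = 0.1022

0.102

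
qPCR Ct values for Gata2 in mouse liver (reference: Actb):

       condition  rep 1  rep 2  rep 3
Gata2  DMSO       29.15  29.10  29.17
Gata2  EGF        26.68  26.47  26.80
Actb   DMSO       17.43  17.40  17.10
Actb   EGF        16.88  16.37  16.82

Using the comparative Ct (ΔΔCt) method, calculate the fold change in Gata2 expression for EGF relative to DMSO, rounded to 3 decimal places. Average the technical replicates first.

3.655

Mean Ct: Gata2 DMSO 29.140; Gata2 EGF 26.650; Actb DMSO 17.310; Actb EGF 16.690
ΔCt(DMSO) = 29.140 − 17.310 = 11.830
ΔCt(EGF) = 26.650 − 16.690 = 9.960
ΔΔCt = 9.960 − 11.830 = -1.870
Fold change = 2^(−(-1.870)) = 2^1.870 = 3.6553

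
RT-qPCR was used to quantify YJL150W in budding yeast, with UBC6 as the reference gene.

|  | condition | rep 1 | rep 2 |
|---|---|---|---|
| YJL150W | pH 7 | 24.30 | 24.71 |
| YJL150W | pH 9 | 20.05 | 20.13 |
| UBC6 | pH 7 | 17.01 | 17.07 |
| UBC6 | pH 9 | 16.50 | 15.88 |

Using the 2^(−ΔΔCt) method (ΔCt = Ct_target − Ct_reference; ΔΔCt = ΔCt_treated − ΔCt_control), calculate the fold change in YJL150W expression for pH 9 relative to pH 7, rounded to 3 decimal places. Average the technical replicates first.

11.835

Mean Ct: YJL150W pH 7 24.505; YJL150W pH 9 20.090; UBC6 pH 7 17.040; UBC6 pH 9 16.190
ΔCt(pH 7) = 24.505 − 17.040 = 7.465
ΔCt(pH 9) = 20.090 − 16.190 = 3.900
ΔΔCt = 3.900 − 7.465 = -3.565
Fold change = 2^(−(-3.565)) = 2^3.565 = 11.8351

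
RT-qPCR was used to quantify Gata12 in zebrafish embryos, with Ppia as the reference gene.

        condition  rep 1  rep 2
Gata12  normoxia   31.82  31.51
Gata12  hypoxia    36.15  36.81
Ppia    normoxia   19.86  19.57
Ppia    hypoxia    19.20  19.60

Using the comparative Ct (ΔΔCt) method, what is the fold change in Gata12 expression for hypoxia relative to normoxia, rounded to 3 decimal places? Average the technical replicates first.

Mean Ct: Gata12 normoxia 31.665; Gata12 hypoxia 36.480; Ppia normoxia 19.715; Ppia hypoxia 19.400
ΔCt(normoxia) = 31.665 − 19.715 = 11.950
ΔCt(hypoxia) = 36.480 − 19.400 = 17.080
ΔΔCt = 17.080 − 11.950 = 5.130
Fold change = 2^(−5.130) = 0.0286

0.029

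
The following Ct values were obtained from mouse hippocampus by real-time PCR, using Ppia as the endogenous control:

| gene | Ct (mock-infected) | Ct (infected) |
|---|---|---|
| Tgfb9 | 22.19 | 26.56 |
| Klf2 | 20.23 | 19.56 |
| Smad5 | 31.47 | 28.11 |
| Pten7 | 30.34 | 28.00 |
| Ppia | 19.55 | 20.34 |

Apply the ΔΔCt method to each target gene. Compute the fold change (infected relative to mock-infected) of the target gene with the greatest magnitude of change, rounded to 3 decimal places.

Tgfb9: ΔΔCt = (26.56−20.34) − (22.19−19.55) = 6.22 − 2.64 = 3.58; fold change = 2^-3.58 = 0.084
Klf2: ΔΔCt = (19.56−20.34) − (20.23−19.55) = -0.78 − 0.68 = -1.46; fold change = 2^1.46 = 2.751
Smad5: ΔΔCt = (28.11−20.34) − (31.47−19.55) = 7.77 − 11.92 = -4.15; fold change = 2^4.15 = 17.753
Pten7: ΔΔCt = (28.00−20.34) − (30.34−19.55) = 7.66 − 10.79 = -3.13; fold change = 2^3.13 = 8.754
Smad5 has the largest |ΔΔCt| = 4.15.

17.753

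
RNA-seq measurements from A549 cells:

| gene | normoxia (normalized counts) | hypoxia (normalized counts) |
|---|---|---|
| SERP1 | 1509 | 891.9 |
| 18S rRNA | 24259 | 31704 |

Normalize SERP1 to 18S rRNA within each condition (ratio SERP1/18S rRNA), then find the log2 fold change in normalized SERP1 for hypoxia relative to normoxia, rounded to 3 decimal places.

-1.145

SERP1/18S rRNA (normoxia) = 1509 / 24259 = 0.062204
SERP1/18S rRNA (hypoxia) = 891.9 / 31704 = 0.028132
Fold change = 0.028132 / 0.062204 = 0.4523
log2(0.4523) = -1.1448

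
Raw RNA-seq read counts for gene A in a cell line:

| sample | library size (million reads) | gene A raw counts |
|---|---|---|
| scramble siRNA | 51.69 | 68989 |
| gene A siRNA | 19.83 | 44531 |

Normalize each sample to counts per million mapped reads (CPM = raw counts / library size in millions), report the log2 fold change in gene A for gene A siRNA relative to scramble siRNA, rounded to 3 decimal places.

0.751

CPM(scramble siRNA) = 68989 / 51.69 = 1334.6682
CPM(gene A siRNA) = 44531 / 19.83 = 2245.6379
Fold change = 2245.6379 / 1334.6682 = 1.68254
log2(1.68254) = 0.7506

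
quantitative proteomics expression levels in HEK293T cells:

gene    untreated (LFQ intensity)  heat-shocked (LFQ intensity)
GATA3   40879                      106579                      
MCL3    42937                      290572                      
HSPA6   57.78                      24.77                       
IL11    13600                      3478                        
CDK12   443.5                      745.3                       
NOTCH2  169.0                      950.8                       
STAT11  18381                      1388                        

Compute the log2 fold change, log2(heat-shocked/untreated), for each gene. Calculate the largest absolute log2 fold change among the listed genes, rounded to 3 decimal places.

log2(106579/40879) = 1.382  (GATA3)
log2(290572/42937) = 2.759  (MCL3)
log2(24.77/57.78) = -1.222  (HSPA6)
log2(3478/13600) = -1.967  (IL11)
log2(745.3/443.5) = 0.749  (CDK12)
log2(950.8/169.0) = 2.492  (NOTCH2)
log2(1388/18381) = -3.727  (STAT11)
The largest magnitude belongs to STAT11.

3.727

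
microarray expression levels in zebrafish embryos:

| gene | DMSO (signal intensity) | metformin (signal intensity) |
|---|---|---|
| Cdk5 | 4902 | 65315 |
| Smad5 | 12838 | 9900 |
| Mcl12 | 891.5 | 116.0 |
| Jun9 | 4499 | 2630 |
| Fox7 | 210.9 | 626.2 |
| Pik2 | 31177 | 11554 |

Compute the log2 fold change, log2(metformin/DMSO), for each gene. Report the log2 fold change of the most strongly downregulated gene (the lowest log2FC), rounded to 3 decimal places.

-2.942

log2(65315/4902) = 3.736  (Cdk5)
log2(9900/12838) = -0.375  (Smad5)
log2(116.0/891.5) = -2.942  (Mcl12)
log2(2630/4499) = -0.775  (Jun9)
log2(626.2/210.9) = 1.570  (Fox7)
log2(11554/31177) = -1.432  (Pik2)
Mcl12 is most strongly downregulated.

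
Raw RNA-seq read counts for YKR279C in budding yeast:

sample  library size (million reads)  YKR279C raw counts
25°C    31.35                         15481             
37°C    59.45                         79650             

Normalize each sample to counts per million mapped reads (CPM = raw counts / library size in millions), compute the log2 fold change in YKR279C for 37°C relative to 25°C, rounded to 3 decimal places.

1.440

CPM(25°C) = 15481 / 31.35 = 493.8118
CPM(37°C) = 79650 / 59.45 = 1339.7813
Fold change = 1339.7813 / 493.8118 = 2.71314
log2(2.71314) = 1.4400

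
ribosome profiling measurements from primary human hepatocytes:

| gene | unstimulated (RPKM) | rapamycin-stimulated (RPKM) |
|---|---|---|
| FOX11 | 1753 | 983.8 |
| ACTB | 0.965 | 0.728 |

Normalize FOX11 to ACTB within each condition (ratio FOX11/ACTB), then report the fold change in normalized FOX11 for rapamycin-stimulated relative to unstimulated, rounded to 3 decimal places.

0.744

FOX11/ACTB (unstimulated) = 1753 / 0.965 = 1816.6
FOX11/ACTB (rapamycin-stimulated) = 983.8 / 0.728 = 1351.4
Fold change = 1351.4 / 1816.6 = 0.7439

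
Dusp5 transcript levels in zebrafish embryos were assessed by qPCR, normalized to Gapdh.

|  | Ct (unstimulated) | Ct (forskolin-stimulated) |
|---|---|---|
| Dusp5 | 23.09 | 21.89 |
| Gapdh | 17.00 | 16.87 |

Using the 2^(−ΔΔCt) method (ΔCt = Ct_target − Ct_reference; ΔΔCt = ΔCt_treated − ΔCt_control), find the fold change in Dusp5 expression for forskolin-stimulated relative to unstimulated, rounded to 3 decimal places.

ΔCt(unstimulated) = 23.090 − 17.000 = 6.090
ΔCt(forskolin-stimulated) = 21.890 − 16.870 = 5.020
ΔΔCt = 5.020 − 6.090 = -1.070
Fold change = 2^(−(-1.070)) = 2^1.070 = 2.0994

2.099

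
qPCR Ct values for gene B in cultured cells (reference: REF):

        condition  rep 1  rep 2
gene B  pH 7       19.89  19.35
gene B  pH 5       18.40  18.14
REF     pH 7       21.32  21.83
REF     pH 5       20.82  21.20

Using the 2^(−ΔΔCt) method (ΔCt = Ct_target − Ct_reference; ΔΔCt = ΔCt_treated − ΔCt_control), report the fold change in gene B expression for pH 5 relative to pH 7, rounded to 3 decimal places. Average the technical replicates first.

1.723

Mean Ct: gene B pH 7 19.620; gene B pH 5 18.270; REF pH 7 21.575; REF pH 5 21.010
ΔCt(pH 7) = 19.620 − 21.575 = -1.955
ΔCt(pH 5) = 18.270 − 21.010 = -2.740
ΔΔCt = -2.740 − (-1.955) = -0.785
Fold change = 2^(−(-0.785)) = 2^0.785 = 1.7231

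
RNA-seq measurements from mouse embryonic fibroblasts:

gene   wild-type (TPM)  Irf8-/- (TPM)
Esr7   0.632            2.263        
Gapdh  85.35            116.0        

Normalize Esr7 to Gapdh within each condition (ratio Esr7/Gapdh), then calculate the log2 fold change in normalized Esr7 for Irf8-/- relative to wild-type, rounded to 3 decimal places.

1.398

Esr7/Gapdh (wild-type) = 0.632 / 85.35 = 0.0074048
Esr7/Gapdh (Irf8-/-) = 2.263 / 116.0 = 0.019509
Fold change = 0.019509 / 0.0074048 = 2.6346
log2(2.6346) = 1.3976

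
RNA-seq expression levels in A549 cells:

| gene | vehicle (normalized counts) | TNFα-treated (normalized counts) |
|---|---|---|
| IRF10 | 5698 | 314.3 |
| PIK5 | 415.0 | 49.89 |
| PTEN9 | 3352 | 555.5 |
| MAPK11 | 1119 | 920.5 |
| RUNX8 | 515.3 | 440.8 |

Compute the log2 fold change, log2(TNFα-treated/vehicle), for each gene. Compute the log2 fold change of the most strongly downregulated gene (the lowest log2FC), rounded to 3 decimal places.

log2(314.3/5698) = -4.180  (IRF10)
log2(49.89/415.0) = -3.056  (PIK5)
log2(555.5/3352) = -2.593  (PTEN9)
log2(920.5/1119) = -0.282  (MAPK11)
log2(440.8/515.3) = -0.225  (RUNX8)
IRF10 is most strongly downregulated.

-4.180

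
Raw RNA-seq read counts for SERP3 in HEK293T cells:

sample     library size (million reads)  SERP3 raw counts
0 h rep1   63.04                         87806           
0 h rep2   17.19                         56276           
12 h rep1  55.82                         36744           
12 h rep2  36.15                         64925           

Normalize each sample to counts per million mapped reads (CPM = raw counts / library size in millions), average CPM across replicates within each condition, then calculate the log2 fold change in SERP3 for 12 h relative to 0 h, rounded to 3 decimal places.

CPM(0 h rep1) = 87806 / 63.04 = 1392.8617
CPM(0 h rep2) = 56276 / 17.19 = 3273.7638
CPM(12 h rep1) = 36744 / 55.82 = 658.2587
CPM(12 h rep2) = 64925 / 36.15 = 1795.9889
mean CPM(0 h) = 2333.3127; mean CPM(12 h) = 1227.1238
Fold change = 1227.1238 / 2333.3127 = 0.52591
log2(0.52591) = -0.9271

-0.927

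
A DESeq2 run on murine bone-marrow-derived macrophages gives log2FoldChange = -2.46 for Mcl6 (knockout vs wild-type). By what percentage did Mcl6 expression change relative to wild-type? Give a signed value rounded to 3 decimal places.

Fold change = 2^(-2.46) = 0.1817
Percent change = (FC − 1) × 100% = (0.1817 − 1) × 100 = -81.825%

-81.825%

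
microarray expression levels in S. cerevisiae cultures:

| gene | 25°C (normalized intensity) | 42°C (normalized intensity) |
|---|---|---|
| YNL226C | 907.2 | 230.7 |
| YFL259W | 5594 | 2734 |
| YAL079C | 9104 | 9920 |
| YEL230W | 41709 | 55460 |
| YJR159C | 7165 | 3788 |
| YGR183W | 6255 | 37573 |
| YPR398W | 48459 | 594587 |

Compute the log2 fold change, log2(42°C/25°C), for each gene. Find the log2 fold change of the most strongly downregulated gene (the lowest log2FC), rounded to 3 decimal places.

log2(230.7/907.2) = -1.975  (YNL226C)
log2(2734/5594) = -1.033  (YFL259W)
log2(9920/9104) = 0.124  (YAL079C)
log2(55460/41709) = 0.411  (YEL230W)
log2(3788/7165) = -0.920  (YJR159C)
log2(37573/6255) = 2.587  (YGR183W)
log2(594587/48459) = 3.617  (YPR398W)
YNL226C is most strongly downregulated.

-1.975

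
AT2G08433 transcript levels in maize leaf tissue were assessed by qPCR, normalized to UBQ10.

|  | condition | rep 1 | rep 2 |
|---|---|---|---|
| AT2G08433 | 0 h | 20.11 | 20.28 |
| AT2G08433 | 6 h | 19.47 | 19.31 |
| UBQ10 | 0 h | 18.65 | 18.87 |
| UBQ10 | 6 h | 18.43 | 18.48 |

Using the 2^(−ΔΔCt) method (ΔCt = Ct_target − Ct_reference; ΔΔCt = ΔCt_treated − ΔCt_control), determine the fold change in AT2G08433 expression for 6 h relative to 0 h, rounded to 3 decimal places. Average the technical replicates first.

1.414

Mean Ct: AT2G08433 0 h 20.195; AT2G08433 6 h 19.390; UBQ10 0 h 18.760; UBQ10 6 h 18.455
ΔCt(0 h) = 20.195 − 18.760 = 1.435
ΔCt(6 h) = 19.390 − 18.455 = 0.935
ΔΔCt = 0.935 − 1.435 = -0.500
Fold change = 2^(−(-0.500)) = 2^0.500 = 1.4142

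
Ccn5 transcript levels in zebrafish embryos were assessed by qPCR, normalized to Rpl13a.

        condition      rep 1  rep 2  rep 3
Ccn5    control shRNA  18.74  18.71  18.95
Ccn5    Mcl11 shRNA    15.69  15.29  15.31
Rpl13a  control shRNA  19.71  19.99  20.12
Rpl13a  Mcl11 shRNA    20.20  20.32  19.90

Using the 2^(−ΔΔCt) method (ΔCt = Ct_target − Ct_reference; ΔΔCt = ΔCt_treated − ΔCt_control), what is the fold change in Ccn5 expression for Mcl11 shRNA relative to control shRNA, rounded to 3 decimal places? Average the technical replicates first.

Mean Ct: Ccn5 control shRNA 18.800; Ccn5 Mcl11 shRNA 15.430; Rpl13a control shRNA 19.940; Rpl13a Mcl11 shRNA 20.140
ΔCt(control shRNA) = 18.800 − 19.940 = -1.140
ΔCt(Mcl11 shRNA) = 15.430 − 20.140 = -4.710
ΔΔCt = -4.710 − (-1.140) = -3.570
Fold change = 2^(−(-3.570)) = 2^3.570 = 11.8762

11.876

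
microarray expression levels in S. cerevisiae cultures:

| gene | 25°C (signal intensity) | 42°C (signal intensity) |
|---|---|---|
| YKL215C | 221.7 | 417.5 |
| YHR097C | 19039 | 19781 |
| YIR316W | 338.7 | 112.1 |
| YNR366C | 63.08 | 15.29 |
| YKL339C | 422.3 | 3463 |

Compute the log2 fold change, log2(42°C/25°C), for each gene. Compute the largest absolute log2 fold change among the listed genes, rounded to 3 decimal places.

log2(417.5/221.7) = 0.913  (YKL215C)
log2(19781/19039) = 0.055  (YHR097C)
log2(112.1/338.7) = -1.595  (YIR316W)
log2(15.29/63.08) = -2.045  (YNR366C)
log2(3463/422.3) = 3.036  (YKL339C)
The largest magnitude belongs to YKL339C.

3.036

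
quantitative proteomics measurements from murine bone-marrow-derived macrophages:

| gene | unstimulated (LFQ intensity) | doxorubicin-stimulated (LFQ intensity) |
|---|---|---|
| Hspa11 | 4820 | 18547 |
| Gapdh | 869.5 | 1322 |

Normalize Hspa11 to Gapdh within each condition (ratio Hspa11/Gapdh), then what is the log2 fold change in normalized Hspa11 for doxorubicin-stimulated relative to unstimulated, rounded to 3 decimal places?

Hspa11/Gapdh (unstimulated) = 4820 / 869.5 = 5.5434
Hspa11/Gapdh (doxorubicin-stimulated) = 18547 / 1322 = 14.03
Fold change = 14.03 / 5.5434 = 2.5308
log2(2.5308) = 1.3396

1.340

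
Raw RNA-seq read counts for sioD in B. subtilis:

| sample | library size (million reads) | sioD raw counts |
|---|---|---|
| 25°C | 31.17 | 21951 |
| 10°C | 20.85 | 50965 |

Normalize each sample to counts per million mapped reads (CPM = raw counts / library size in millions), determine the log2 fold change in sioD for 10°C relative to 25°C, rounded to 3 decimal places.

1.795

CPM(25°C) = 21951 / 31.17 = 704.2348
CPM(10°C) = 50965 / 20.85 = 2444.3645
Fold change = 2444.3645 / 704.2348 = 3.47095
log2(3.47095) = 1.7953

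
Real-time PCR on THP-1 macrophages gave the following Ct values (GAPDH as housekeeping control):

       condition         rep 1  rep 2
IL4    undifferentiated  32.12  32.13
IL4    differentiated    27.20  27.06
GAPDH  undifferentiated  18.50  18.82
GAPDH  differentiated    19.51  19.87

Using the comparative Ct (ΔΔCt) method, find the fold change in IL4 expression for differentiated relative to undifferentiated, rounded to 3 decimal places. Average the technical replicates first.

Mean Ct: IL4 undifferentiated 32.125; IL4 differentiated 27.130; GAPDH undifferentiated 18.660; GAPDH differentiated 19.690
ΔCt(undifferentiated) = 32.125 − 18.660 = 13.465
ΔCt(differentiated) = 27.130 − 19.690 = 7.440
ΔΔCt = 7.440 − 13.465 = -6.025
Fold change = 2^(−(-6.025)) = 2^6.025 = 65.1187

65.119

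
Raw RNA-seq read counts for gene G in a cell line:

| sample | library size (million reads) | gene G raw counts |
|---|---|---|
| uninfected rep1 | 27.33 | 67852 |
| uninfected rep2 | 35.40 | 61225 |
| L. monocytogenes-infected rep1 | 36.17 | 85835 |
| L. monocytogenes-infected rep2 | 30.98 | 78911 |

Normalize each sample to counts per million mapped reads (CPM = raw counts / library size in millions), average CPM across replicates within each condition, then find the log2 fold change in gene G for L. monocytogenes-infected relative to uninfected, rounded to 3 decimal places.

CPM(uninfected rep1) = 67852 / 27.33 = 2482.6930
CPM(uninfected rep2) = 61225 / 35.40 = 1729.5198
CPM(L. monocytogenes-infected rep1) = 85835 / 36.17 = 2373.0993
CPM(L. monocytogenes-infected rep2) = 78911 / 30.98 = 2547.1595
mean CPM(uninfected) = 2106.1064; mean CPM(L. monocytogenes-infected) = 2460.1294
Fold change = 2460.1294 / 2106.1064 = 1.16809
log2(1.16809) = 0.2242

0.224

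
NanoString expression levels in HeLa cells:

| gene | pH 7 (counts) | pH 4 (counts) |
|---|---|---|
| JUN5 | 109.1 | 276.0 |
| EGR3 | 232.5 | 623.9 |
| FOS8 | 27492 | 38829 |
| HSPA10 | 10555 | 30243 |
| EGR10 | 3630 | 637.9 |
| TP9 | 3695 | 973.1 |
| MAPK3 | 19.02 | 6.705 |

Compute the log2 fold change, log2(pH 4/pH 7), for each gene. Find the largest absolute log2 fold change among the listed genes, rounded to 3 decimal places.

2.509

log2(276.0/109.1) = 1.339  (JUN5)
log2(623.9/232.5) = 1.424  (EGR3)
log2(38829/27492) = 0.498  (FOS8)
log2(30243/10555) = 1.519  (HSPA10)
log2(637.9/3630) = -2.509  (EGR10)
log2(973.1/3695) = -1.925  (TP9)
log2(6.705/19.02) = -1.504  (MAPK3)
The largest magnitude belongs to EGR10.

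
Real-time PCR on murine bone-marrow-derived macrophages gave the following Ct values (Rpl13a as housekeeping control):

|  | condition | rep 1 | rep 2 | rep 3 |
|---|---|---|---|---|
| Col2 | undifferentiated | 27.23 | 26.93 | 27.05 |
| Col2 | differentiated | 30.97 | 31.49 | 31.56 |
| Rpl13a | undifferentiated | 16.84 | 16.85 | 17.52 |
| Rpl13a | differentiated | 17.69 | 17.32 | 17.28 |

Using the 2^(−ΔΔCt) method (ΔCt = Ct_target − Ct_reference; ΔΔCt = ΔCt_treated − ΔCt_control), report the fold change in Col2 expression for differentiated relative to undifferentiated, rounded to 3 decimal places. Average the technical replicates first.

Mean Ct: Col2 undifferentiated 27.070; Col2 differentiated 31.340; Rpl13a undifferentiated 17.070; Rpl13a differentiated 17.430
ΔCt(undifferentiated) = 27.070 − 17.070 = 10.000
ΔCt(differentiated) = 31.340 − 17.430 = 13.910
ΔΔCt = 13.910 − 10.000 = 3.910
Fold change = 2^(−3.910) = 0.0665

0.067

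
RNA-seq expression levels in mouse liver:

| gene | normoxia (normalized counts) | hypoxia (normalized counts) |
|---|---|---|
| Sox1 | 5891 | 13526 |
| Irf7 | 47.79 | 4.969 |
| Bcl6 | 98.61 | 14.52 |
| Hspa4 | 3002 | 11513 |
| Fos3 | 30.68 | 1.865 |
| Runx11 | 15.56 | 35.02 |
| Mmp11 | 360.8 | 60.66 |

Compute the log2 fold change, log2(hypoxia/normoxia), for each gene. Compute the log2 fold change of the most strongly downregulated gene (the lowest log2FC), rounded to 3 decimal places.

-4.040

log2(13526/5891) = 1.199  (Sox1)
log2(4.969/47.79) = -3.266  (Irf7)
log2(14.52/98.61) = -2.764  (Bcl6)
log2(11513/3002) = 1.939  (Hspa4)
log2(1.865/30.68) = -4.040  (Fos3)
log2(35.02/15.56) = 1.170  (Runx11)
log2(60.66/360.8) = -2.572  (Mmp11)
Fos3 is most strongly downregulated.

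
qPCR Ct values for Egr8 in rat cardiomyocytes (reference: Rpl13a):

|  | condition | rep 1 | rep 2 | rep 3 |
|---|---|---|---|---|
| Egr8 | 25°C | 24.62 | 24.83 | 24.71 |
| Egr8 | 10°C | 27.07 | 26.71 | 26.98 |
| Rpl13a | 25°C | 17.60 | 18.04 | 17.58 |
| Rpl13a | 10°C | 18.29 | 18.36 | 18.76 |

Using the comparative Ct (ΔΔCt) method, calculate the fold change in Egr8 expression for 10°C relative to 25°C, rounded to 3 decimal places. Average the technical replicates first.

Mean Ct: Egr8 25°C 24.720; Egr8 10°C 26.920; Rpl13a 25°C 17.740; Rpl13a 10°C 18.470
ΔCt(25°C) = 24.720 − 17.740 = 6.980
ΔCt(10°C) = 26.920 − 18.470 = 8.450
ΔΔCt = 8.450 − 6.980 = 1.470
Fold change = 2^(−1.470) = 0.3610

0.361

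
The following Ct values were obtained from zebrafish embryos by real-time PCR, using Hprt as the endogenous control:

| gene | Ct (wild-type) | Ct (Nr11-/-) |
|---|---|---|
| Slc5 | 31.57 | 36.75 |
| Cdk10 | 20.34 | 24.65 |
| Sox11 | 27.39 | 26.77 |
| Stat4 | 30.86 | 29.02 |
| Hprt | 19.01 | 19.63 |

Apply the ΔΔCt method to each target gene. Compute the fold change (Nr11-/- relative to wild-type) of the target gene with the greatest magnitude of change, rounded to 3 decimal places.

Slc5: ΔΔCt = (36.75−19.63) − (31.57−19.01) = 17.12 − 12.56 = 4.56; fold change = 2^-4.56 = 0.042
Cdk10: ΔΔCt = (24.65−19.63) − (20.34−19.01) = 5.02 − 1.33 = 3.69; fold change = 2^-3.69 = 0.077
Sox11: ΔΔCt = (26.77−19.63) − (27.39−19.01) = 7.14 − 8.38 = -1.24; fold change = 2^1.24 = 2.362
Stat4: ΔΔCt = (29.02−19.63) − (30.86−19.01) = 9.39 − 11.85 = -2.46; fold change = 2^2.46 = 5.502
Slc5 has the largest |ΔΔCt| = 4.56.

0.042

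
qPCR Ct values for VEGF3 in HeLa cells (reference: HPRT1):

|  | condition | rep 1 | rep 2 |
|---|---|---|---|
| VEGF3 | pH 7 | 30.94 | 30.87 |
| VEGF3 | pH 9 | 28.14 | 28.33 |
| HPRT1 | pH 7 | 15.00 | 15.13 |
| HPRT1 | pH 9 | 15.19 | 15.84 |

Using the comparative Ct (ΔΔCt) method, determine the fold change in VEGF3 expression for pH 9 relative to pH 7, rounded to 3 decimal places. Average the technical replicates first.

Mean Ct: VEGF3 pH 7 30.905; VEGF3 pH 9 28.235; HPRT1 pH 7 15.065; HPRT1 pH 9 15.515
ΔCt(pH 7) = 30.905 − 15.065 = 15.840
ΔCt(pH 9) = 28.235 − 15.515 = 12.720
ΔΔCt = 12.720 − 15.840 = -3.120
Fold change = 2^(−(-3.120)) = 2^3.120 = 8.6939

8.694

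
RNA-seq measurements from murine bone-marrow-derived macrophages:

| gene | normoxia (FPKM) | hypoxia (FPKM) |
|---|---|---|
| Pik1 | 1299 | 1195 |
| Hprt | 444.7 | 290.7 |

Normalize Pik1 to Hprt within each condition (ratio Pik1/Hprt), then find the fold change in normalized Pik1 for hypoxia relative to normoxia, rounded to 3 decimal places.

1.407

Pik1/Hprt (normoxia) = 1299 / 444.7 = 2.9211
Pik1/Hprt (hypoxia) = 1195 / 290.7 = 4.1108
Fold change = 4.1108 / 2.9211 = 1.4073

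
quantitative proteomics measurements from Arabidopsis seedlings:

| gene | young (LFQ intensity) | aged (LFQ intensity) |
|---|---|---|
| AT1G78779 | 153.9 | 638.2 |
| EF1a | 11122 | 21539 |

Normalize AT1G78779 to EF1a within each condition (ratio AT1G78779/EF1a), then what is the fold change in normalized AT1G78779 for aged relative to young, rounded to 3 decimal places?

AT1G78779/EF1a (young) = 153.9 / 11122 = 0.013837
AT1G78779/EF1a (aged) = 638.2 / 21539 = 0.02963
Fold change = 0.02963 / 0.013837 = 2.1413

2.141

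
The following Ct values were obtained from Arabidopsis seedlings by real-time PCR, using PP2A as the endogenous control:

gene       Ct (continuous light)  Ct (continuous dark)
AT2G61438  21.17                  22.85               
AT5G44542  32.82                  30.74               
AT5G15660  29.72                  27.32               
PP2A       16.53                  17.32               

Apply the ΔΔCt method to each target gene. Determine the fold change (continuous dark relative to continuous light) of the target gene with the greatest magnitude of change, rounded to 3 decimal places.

AT2G61438: ΔΔCt = (22.85−17.32) − (21.17−16.53) = 5.53 − 4.64 = 0.89; fold change = 2^-0.89 = 0.540
AT5G44542: ΔΔCt = (30.74−17.32) − (32.82−16.53) = 13.42 − 16.29 = -2.87; fold change = 2^2.87 = 7.311
AT5G15660: ΔΔCt = (27.32−17.32) − (29.72−16.53) = 10.00 − 13.19 = -3.19; fold change = 2^3.19 = 9.126
AT5G15660 has the largest |ΔΔCt| = 3.19.

9.126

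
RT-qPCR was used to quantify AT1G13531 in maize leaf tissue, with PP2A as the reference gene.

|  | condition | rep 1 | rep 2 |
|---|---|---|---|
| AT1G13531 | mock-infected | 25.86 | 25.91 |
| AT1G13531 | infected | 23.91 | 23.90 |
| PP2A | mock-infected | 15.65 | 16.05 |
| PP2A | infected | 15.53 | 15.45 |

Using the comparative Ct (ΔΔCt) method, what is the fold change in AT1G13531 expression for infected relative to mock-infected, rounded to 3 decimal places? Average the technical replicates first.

3.074

Mean Ct: AT1G13531 mock-infected 25.885; AT1G13531 infected 23.905; PP2A mock-infected 15.850; PP2A infected 15.490
ΔCt(mock-infected) = 25.885 − 15.850 = 10.035
ΔCt(infected) = 23.905 − 15.490 = 8.415
ΔΔCt = 8.415 − 10.035 = -1.620
Fold change = 2^(−(-1.620)) = 2^1.620 = 3.0738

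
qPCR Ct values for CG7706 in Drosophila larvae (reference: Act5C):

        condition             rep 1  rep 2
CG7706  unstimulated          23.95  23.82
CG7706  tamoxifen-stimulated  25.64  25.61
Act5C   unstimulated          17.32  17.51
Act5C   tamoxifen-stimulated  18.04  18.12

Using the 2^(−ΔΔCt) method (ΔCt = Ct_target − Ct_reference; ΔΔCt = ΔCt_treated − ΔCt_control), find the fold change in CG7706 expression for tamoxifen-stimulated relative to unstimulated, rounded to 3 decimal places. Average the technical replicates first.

0.475

Mean Ct: CG7706 unstimulated 23.885; CG7706 tamoxifen-stimulated 25.625; Act5C unstimulated 17.415; Act5C tamoxifen-stimulated 18.080
ΔCt(unstimulated) = 23.885 − 17.415 = 6.470
ΔCt(tamoxifen-stimulated) = 25.625 − 18.080 = 7.545
ΔΔCt = 7.545 − 6.470 = 1.075
Fold change = 2^(−1.075) = 0.4747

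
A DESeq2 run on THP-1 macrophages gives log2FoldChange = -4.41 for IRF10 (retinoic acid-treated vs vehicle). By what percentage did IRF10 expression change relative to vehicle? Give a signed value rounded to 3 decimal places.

Fold change = 2^(-4.41) = 0.0470
Percent change = (FC − 1) × 100% = (0.0470 − 1) × 100 = -95.296%

-95.296%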